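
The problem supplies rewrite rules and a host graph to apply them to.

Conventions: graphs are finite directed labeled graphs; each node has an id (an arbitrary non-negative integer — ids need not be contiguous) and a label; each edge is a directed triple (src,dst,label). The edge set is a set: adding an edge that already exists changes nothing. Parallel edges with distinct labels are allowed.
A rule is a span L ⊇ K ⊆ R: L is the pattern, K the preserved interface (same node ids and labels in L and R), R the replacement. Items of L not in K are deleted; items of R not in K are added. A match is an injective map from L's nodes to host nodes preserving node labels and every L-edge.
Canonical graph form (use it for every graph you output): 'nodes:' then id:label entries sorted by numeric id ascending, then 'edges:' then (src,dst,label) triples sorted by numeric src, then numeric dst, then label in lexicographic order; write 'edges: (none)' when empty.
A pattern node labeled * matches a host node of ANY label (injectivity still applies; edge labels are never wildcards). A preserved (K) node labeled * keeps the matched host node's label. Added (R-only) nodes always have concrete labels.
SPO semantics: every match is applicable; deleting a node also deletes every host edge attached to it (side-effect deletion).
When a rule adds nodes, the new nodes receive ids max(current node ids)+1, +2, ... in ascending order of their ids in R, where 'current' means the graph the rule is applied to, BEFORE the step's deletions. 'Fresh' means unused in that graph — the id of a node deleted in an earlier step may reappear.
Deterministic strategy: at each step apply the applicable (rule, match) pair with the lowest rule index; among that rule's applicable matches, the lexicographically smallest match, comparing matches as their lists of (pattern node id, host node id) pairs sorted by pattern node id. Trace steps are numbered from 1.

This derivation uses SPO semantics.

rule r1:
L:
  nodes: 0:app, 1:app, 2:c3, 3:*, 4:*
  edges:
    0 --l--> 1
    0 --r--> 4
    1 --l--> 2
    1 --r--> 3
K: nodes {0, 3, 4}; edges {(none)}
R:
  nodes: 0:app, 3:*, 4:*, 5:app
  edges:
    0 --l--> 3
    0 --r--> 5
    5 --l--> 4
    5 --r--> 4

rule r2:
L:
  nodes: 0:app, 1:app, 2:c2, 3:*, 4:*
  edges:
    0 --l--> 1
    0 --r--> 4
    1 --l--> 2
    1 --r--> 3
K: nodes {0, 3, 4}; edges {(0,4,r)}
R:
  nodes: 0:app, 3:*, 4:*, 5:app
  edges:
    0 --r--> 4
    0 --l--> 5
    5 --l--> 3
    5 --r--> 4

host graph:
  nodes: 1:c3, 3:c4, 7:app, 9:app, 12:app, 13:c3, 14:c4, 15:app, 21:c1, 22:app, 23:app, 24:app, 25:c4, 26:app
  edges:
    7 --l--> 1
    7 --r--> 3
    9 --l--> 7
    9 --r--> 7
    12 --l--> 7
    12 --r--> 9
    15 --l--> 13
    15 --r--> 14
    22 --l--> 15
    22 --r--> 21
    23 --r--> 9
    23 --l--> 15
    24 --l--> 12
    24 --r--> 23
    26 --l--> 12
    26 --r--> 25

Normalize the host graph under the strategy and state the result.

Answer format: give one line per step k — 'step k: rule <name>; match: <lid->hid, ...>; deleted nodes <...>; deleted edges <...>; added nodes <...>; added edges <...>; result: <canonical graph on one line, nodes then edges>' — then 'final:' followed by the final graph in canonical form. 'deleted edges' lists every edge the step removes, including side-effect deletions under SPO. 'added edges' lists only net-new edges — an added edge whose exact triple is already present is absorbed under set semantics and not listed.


step 1: rule r1; match: 0->12, 1->7, 2->1, 3->3, 4->9; deleted nodes 1, 7; deleted edges (7,1,l); (7,3,r); (9,7,l); (9,7,r); (12,7,l); (12,9,r); added nodes 27; added edges (12,3,l); (12,27,r); (27,9,l); (27,9,r); result: nodes: 3:c4, 9:app, 12:app, 13:c3, 14:c4, 15:app, 21:c1, 22:app, 23:app, 24:app, 25:c4, 26:app, 27:app edges: (12,3,l); (12,27,r); (15,13,l); (15,14,r); (22,15,l); (22,21,r); (23,9,r); (23,15,l); (24,12,l); (24,23,r); (26,12,l); (26,25,r); (27,9,l); (27,9,r)
step 2: rule r1; match: 0->22, 1->15, 2->13, 3->14, 4->21; deleted nodes 13, 15; deleted edges (15,13,l); (15,14,r); (22,15,l); (22,21,r); (23,15,l); added nodes 28; added edges (22,14,l); (22,28,r); (28,21,l); (28,21,r); result: nodes: 3:c4, 9:app, 12:app, 14:c4, 21:c1, 22:app, 23:app, 24:app, 25:c4, 26:app, 27:app, 28:app edges: (12,3,l); (12,27,r); (22,14,l); (22,28,r); (23,9,r); (24,12,l); (24,23,r); (26,12,l); (26,25,r); (27,9,l); (27,9,r); (28,21,l); (28,21,r)
final:
nodes: 3:c4, 9:app, 12:app, 14:c4, 21:c1, 22:app, 23:app, 24:app, 25:c4, 26:app, 27:app, 28:app
edges: (12,3,l); (12,27,r); (22,14,l); (22,28,r); (23,9,r); (24,12,l); (24,23,r); (26,12,l); (26,25,r); (27,9,l); (27,9,r); (28,21,l); (28,21,r)


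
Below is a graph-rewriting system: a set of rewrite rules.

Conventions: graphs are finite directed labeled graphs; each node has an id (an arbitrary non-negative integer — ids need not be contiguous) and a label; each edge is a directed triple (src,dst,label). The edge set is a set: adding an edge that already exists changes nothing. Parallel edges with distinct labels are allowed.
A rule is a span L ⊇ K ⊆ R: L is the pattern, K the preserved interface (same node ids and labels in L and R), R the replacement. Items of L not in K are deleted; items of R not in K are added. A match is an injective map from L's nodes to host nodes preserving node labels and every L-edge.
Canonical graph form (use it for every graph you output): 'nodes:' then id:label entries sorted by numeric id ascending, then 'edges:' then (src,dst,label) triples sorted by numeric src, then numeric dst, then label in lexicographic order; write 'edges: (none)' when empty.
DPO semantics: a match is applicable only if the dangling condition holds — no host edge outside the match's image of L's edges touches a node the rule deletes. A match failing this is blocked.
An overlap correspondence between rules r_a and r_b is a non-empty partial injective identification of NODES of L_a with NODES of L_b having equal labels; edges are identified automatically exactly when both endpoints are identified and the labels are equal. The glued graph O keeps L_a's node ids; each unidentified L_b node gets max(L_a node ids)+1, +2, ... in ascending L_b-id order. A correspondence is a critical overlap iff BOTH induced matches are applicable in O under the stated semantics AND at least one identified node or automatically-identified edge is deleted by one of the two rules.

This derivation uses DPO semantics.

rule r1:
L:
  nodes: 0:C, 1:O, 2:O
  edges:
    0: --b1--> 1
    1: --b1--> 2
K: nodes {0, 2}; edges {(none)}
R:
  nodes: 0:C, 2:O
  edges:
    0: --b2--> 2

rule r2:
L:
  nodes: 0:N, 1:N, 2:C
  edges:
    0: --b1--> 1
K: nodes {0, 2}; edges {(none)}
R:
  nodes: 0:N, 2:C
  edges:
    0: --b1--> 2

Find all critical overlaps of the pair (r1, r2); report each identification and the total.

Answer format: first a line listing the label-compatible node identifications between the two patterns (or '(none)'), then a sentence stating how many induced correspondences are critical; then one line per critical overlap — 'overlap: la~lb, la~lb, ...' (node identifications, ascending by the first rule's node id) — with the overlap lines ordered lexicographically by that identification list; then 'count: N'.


label-compatible node identifications between L(r1) and L(r2): 0~2
0 of the induced correspondences are critical overlaps of r1 and r2.
count: 0


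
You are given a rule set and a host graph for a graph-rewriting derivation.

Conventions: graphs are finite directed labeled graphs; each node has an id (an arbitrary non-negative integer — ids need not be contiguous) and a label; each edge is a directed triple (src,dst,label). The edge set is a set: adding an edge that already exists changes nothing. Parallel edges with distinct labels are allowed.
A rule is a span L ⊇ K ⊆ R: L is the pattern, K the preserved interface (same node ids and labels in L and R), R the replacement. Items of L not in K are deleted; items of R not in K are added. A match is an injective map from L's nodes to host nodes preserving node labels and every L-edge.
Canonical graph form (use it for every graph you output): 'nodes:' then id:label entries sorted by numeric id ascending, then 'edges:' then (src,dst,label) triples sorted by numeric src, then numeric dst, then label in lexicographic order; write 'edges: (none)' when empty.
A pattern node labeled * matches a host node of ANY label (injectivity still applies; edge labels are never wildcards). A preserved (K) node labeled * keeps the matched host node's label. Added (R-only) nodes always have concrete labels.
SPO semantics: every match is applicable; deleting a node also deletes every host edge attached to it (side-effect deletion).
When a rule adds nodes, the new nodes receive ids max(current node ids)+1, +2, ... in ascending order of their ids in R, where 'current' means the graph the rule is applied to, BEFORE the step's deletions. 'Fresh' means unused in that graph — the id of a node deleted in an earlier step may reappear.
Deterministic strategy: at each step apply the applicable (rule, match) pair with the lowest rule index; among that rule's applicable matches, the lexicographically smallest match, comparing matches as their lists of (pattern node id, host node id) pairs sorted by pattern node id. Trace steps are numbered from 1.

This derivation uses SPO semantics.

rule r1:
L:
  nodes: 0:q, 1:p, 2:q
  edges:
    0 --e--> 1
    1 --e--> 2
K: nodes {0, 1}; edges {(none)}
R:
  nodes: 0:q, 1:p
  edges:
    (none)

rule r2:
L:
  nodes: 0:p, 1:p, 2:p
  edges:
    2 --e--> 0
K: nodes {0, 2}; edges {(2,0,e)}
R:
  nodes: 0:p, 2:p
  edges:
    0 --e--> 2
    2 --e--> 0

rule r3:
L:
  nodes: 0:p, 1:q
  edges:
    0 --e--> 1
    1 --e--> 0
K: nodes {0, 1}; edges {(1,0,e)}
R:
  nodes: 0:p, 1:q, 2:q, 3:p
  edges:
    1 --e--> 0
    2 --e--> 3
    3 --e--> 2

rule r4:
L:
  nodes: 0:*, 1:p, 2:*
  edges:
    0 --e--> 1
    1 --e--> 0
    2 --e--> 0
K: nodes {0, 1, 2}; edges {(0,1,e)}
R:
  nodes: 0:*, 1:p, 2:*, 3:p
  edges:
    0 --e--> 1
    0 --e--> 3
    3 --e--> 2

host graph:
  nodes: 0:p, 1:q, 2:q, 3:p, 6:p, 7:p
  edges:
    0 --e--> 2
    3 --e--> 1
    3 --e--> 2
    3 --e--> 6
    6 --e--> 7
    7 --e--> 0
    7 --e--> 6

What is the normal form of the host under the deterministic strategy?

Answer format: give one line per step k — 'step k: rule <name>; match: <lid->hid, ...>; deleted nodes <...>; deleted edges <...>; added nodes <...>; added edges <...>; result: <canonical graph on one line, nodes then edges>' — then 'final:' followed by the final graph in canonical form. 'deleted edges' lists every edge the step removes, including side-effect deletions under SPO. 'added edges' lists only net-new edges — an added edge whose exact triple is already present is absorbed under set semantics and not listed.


step 1: rule r2; match: 0->0, 1->3, 2->7; deleted nodes 3; deleted edges (3,1,e); (3,2,e); (3,6,e); added nodes (none); added edges (0,7,e); result: nodes: 0:p, 1:q, 2:q, 6:p, 7:p edges: (0,2,e); (0,7,e); (6,7,e); (7,0,e); (7,6,e)
step 2: rule r2; match: 0->0, 1->6, 2->7; deleted nodes 6; deleted edges (6,7,e); (7,6,e); added nodes (none); added edges (none); result: nodes: 0:p, 1:q, 2:q, 7:p edges: (0,2,e); (0,7,e); (7,0,e)
final:
nodes: 0:p, 1:q, 2:q, 7:p
edges: (0,2,e); (0,7,e); (7,0,e)


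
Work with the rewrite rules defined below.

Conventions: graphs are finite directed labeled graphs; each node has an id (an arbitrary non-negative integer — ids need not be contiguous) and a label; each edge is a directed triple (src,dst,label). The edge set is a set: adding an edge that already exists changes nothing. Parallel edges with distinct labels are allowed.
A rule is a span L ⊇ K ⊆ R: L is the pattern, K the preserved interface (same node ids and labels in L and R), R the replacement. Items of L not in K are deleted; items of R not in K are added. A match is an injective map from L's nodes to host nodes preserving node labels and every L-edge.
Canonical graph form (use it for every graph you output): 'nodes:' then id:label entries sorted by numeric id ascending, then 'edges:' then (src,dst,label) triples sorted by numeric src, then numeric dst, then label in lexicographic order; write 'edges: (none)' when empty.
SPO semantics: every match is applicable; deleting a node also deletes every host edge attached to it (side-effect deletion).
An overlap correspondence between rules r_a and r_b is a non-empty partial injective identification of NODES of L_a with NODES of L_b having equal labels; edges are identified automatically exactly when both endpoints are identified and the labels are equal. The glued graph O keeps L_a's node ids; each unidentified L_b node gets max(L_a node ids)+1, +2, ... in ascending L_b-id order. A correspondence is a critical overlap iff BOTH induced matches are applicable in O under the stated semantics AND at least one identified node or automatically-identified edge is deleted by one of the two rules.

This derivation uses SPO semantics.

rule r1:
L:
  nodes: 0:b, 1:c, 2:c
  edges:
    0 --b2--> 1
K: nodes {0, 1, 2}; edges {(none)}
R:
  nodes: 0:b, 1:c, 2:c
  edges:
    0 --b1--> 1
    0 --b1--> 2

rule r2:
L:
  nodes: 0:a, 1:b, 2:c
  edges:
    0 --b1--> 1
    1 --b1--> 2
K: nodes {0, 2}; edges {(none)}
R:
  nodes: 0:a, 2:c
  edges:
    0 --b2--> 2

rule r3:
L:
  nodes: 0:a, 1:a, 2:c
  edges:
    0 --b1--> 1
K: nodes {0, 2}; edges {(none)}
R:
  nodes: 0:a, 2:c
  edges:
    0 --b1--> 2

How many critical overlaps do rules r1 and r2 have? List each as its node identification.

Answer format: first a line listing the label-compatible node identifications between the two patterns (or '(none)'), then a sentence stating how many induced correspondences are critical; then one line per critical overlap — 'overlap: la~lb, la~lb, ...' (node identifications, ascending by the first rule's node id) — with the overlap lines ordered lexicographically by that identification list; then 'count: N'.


label-compatible node identifications between L(r1) and L(r2): 0~1, 1~2, 2~2
3 of the induced correspondences are critical overlaps of r1 and r2.
overlap: 0~1
overlap: 0~1, 1~2
overlap: 0~1, 2~2
count: 3


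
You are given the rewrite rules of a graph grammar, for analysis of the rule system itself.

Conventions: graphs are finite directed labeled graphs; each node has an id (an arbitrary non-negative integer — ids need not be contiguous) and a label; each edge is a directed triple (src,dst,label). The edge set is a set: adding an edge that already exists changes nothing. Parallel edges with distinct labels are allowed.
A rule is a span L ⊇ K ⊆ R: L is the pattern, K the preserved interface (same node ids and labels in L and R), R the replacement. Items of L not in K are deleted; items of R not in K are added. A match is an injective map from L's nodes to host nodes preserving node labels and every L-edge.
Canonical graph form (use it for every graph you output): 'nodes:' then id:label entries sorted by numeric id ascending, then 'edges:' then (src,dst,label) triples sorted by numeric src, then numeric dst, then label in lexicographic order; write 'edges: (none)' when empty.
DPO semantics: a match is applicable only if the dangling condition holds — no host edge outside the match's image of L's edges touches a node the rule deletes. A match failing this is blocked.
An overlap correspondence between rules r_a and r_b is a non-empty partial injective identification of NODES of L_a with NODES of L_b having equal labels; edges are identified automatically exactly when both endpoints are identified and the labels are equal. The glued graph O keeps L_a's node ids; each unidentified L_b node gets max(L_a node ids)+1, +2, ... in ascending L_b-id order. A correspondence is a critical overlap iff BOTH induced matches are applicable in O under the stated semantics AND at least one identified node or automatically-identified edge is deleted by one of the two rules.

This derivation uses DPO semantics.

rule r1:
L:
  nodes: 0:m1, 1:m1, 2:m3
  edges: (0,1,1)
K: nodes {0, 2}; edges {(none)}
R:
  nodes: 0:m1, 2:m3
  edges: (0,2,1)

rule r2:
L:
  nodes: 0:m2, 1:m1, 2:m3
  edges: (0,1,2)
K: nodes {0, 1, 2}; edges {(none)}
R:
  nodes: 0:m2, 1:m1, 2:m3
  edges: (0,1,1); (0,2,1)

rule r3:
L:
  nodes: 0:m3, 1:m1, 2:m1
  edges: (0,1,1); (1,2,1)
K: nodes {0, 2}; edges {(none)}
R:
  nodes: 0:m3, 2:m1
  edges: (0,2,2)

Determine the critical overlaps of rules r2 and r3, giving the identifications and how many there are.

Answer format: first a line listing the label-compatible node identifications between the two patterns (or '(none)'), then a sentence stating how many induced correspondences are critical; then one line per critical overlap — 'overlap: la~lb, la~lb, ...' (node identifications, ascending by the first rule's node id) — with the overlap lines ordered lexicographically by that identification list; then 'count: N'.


label-compatible node identifications between L(r2) and L(r3): 1~1, 1~2, 2~0
0 of the induced correspondences are critical overlaps of r2 and r3.
count: 0


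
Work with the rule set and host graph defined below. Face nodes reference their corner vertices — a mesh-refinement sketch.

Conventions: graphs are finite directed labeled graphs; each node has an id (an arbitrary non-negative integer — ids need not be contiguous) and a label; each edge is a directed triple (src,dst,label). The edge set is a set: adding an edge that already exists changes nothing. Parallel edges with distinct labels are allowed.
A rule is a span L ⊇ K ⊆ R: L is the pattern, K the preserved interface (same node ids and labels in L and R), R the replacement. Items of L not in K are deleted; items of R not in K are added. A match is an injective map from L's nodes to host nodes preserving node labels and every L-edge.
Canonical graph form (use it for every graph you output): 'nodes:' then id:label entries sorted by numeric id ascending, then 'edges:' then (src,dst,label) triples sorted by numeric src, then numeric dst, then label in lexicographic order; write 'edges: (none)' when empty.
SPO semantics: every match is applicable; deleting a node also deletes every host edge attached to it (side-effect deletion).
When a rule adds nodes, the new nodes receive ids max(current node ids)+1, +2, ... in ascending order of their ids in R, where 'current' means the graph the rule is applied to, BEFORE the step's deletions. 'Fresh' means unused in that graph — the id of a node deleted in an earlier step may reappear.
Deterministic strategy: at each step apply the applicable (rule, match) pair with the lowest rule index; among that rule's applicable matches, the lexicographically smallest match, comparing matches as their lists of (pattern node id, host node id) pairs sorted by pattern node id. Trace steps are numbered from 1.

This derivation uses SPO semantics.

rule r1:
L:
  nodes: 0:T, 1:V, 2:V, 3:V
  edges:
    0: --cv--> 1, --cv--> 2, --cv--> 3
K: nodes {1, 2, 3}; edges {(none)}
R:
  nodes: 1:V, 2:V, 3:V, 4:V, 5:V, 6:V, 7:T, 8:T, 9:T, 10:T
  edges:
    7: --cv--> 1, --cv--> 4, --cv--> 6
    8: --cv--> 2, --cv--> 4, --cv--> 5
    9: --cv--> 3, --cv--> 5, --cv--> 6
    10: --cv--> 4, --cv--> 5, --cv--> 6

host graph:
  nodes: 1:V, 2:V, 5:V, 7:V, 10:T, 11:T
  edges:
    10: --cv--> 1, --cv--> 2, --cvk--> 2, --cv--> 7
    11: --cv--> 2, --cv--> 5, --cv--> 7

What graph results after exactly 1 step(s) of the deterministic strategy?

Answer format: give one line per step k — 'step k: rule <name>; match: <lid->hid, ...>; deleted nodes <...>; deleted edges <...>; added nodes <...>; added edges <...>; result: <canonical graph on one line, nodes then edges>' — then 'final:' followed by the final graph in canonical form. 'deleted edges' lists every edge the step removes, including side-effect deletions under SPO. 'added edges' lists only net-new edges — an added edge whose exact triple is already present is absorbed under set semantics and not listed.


step 1: rule r1; match: 0->10, 1->1, 2->2, 3->7; deleted nodes 10; deleted edges (10,1,cv); (10,2,cv); (10,2,cvk); (10,7,cv); added nodes 12, 13, 14, 15, 16, 17, 18; added edges (15,1,cv); (15,12,cv); (15,14,cv); (16,2,cv); (16,12,cv); (16,13,cv); (17,7,cv); (17,13,cv); (17,14,cv); (18,12,cv); (18,13,cv); (18,14,cv); result: nodes: 1:V, 2:V, 5:V, 7:V, 11:T, 12:V, 13:V, 14:V, 15:T, 16:T, 17:T, 18:T edges: (11,2,cv); (11,5,cv); (11,7,cv); (15,1,cv); (15,12,cv); (15,14,cv); (16,2,cv); (16,12,cv); (16,13,cv); (17,7,cv); (17,13,cv); (17,14,cv); (18,12,cv); (18,13,cv); (18,14,cv)
final:
nodes: 1:V, 2:V, 5:V, 7:V, 11:T, 12:V, 13:V, 14:V, 15:T, 16:T, 17:T, 18:T
edges: (11,2,cv); (11,5,cv); (11,7,cv); (15,1,cv); (15,12,cv); (15,14,cv); (16,2,cv); (16,12,cv); (16,13,cv); (17,7,cv); (17,13,cv); (17,14,cv); (18,12,cv); (18,13,cv); (18,14,cv)


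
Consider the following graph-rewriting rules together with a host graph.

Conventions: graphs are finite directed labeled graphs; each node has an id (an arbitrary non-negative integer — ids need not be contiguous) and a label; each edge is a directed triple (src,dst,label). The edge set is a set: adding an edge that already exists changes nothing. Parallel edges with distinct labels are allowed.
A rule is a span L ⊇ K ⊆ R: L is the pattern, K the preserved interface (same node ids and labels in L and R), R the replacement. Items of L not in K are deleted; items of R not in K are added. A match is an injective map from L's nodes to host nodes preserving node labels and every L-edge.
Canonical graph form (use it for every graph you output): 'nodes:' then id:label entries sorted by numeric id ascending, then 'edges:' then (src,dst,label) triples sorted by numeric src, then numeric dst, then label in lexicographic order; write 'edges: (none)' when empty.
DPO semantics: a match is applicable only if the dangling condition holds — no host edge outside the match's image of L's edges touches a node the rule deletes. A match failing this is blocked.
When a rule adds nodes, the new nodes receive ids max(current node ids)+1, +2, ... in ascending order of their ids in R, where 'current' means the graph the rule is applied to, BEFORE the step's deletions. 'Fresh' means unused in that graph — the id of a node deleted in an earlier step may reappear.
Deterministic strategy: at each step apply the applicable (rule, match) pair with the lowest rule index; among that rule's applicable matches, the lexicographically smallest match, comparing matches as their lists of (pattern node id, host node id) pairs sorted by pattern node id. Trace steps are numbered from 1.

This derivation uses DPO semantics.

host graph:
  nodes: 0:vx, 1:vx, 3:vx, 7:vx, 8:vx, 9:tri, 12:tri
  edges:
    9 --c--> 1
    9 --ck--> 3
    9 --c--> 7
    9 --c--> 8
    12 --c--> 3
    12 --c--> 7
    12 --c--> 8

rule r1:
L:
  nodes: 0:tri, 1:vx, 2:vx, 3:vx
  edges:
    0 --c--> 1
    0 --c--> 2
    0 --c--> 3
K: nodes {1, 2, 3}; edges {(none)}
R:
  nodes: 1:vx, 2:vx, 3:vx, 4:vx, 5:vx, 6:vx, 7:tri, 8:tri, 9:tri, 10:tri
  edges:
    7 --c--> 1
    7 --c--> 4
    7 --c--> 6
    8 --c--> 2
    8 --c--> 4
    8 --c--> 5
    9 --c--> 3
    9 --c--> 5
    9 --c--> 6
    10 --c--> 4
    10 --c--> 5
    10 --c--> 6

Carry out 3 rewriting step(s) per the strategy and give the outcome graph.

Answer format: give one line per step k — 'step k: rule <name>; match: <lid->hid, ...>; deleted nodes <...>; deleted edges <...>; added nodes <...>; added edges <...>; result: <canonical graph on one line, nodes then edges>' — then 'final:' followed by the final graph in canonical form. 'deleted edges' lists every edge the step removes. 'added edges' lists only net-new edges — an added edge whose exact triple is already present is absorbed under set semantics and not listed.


step 1: rule r1; match: 0->12, 1->3, 2->7, 3->8; deleted nodes 12; deleted edges (12,3,c); (12,7,c); (12,8,c); added nodes 13, 14, 15, 16, 17, 18, 19; added edges (16,3,c); (16,13,c); (16,15,c); (17,7,c); (17,13,c); (17,14,c); (18,8,c); (18,14,c); (18,15,c); (19,13,c); (19,14,c); (19,15,c); result: nodes: 0:vx, 1:vx, 3:vx, 7:vx, 8:vx, 9:tri, 13:vx, 14:vx, 15:vx, 16:tri, 17:tri, 18:tri, 19:tri edges: (9,1,c); (9,3,ck); (9,7,c); (9,8,c); (16,3,c); (16,13,c); (16,15,c); (17,7,c); (17,13,c); (17,14,c); (18,8,c); (18,14,c); (18,15,c); (19,13,c); (19,14,c); (19,15,c)
step 2: rule r1; match: 0->16, 1->3, 2->13, 3->15; deleted nodes 16; deleted edges (16,3,c); (16,13,c); (16,15,c); added nodes 20, 21, 22, 23, 24, 25, 26; added edges (23,3,c); (23,20,c); (23,22,c); (24,13,c); (24,20,c); (24,21,c); (25,15,c); (25,21,c); (25,22,c); (26,20,c); (26,21,c); (26,22,c); result: nodes: 0:vx, 1:vx, 3:vx, 7:vx, 8:vx, 9:tri, 13:vx, 14:vx, 15:vx, 17:tri, 18:tri, 19:tri, 20:vx, 21:vx, 22:vx, 23:tri, 24:tri, 25:tri, 26:tri edges: (9,1,c); (9,3,ck); (9,7,c); (9,8,c); (17,7,c); (17,13,c); (17,14,c); (18,8,c); (18,14,c); (18,15,c); (19,13,c); (19,14,c); (19,15,c); (23,3,c); (23,20,c); (23,22,c); (24,13,c); (24,20,c); (24,21,c); (25,15,c); (25,21,c); (25,22,c); (26,20,c); (26,21,c); (26,22,c)
step 3: rule r1; match: 0->17, 1->7, 2->13, 3->14; deleted nodes 17; deleted edges (17,7,c); (17,13,c); (17,14,c); added nodes 27, 28, 29, 30, 31, 32, 33; added edges (30,7,c); (30,27,c); (30,29,c); (31,13,c); (31,27,c); (31,28,c); (32,14,c); (32,28,c); (32,29,c); (33,27,c); (33,28,c); (33,29,c); result: nodes: 0:vx, 1:vx, 3:vx, 7:vx, 8:vx, 9:tri, 13:vx, 14:vx, 15:vx, 18:tri, 19:tri, 20:vx, 21:vx, 22:vx, 23:tri, 24:tri, 25:tri, 26:tri, 27:vx, 28:vx, 29:vx, 30:tri, 31:tri, 32:tri, 33:tri edges: (9,1,c); (9,3,ck); (9,7,c); (9,8,c); (18,8,c); (18,14,c); (18,15,c); (19,13,c); (19,14,c); (19,15,c); (23,3,c); (23,20,c); (23,22,c); (24,13,c); (24,20,c); (24,21,c); (25,15,c); (25,21,c); (25,22,c); (26,20,c); (26,21,c); (26,22,c); (30,7,c); (30,27,c); (30,29,c); (31,13,c); (31,27,c); (31,28,c); (32,14,c); (32,28,c); (32,29,c); (33,27,c); (33,28,c); (33,29,c)
final:
nodes: 0:vx, 1:vx, 3:vx, 7:vx, 8:vx, 9:tri, 13:vx, 14:vx, 15:vx, 18:tri, 19:tri, 20:vx, 21:vx, 22:vx, 23:tri, 24:tri, 25:tri, 26:tri, 27:vx, 28:vx, 29:vx, 30:tri, 31:tri, 32:tri, 33:tri
edges: (9,1,c); (9,3,ck); (9,7,c); (9,8,c); (18,8,c); (18,14,c); (18,15,c); (19,13,c); (19,14,c); (19,15,c); (23,3,c); (23,20,c); (23,22,c); (24,13,c); (24,20,c); (24,21,c); (25,15,c); (25,21,c); (25,22,c); (26,20,c); (26,21,c); (26,22,c); (30,7,c); (30,27,c); (30,29,c); (31,13,c); (31,27,c); (31,28,c); (32,14,c); (32,28,c); (32,29,c); (33,27,c); (33,28,c); (33,29,c)


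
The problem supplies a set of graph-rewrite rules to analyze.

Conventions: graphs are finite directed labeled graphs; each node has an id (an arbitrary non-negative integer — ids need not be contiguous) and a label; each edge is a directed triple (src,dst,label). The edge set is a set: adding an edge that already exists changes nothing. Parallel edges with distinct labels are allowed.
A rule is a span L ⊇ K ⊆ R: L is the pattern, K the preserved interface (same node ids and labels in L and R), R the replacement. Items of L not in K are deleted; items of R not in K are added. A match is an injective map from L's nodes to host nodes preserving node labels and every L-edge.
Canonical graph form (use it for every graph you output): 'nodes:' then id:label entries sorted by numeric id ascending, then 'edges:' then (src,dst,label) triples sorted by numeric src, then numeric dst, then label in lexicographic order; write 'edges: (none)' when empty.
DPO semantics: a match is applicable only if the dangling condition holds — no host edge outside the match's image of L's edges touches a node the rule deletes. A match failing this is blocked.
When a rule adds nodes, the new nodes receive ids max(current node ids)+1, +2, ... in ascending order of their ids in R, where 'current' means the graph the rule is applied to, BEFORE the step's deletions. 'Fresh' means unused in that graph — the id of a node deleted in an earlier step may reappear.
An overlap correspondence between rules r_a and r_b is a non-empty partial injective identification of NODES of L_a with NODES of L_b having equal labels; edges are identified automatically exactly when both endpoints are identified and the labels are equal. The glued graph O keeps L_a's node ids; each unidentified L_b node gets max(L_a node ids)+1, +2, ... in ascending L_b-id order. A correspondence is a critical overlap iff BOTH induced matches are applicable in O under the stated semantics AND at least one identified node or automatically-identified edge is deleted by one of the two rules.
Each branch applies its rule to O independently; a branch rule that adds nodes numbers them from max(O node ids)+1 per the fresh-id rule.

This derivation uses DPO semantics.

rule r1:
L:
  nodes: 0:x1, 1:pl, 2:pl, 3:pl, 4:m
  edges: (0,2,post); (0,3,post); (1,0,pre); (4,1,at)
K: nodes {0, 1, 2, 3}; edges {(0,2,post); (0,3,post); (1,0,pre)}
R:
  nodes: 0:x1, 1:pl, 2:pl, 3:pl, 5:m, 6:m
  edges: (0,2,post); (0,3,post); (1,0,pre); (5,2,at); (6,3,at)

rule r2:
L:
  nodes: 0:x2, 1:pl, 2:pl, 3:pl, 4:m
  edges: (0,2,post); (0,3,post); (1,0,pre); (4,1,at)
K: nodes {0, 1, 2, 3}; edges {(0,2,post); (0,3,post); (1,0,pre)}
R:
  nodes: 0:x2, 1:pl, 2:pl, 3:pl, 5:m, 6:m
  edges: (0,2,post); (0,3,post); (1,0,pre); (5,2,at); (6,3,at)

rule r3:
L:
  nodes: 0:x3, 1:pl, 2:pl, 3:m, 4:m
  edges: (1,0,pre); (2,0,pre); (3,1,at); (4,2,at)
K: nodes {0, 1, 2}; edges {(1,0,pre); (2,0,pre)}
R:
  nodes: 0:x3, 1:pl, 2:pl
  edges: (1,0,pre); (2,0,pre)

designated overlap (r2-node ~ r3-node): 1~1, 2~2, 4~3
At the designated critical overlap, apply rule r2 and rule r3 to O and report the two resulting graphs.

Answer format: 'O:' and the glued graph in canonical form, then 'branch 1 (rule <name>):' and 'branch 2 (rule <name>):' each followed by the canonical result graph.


O:
nodes: 0:x2, 1:pl, 2:pl, 3:pl, 4:m, 5:x3, 6:m
edges: (0,2,post); (0,3,post); (1,0,pre); (1,5,pre); (2,5,pre); (4,1,at); (6,2,at)
branch 1 (rule r2):
nodes: 0:x2, 1:pl, 2:pl, 3:pl, 5:x3, 6:m, 7:m, 8:m
edges: (0,2,post); (0,3,post); (1,0,pre); (1,5,pre); (2,5,pre); (6,2,at); (7,2,at); (8,3,at)
branch 2 (rule r3):
nodes: 0:x2, 1:pl, 2:pl, 3:pl, 5:x3
edges: (0,2,post); (0,3,post); (1,0,pre); (1,5,pre); (2,5,pre)


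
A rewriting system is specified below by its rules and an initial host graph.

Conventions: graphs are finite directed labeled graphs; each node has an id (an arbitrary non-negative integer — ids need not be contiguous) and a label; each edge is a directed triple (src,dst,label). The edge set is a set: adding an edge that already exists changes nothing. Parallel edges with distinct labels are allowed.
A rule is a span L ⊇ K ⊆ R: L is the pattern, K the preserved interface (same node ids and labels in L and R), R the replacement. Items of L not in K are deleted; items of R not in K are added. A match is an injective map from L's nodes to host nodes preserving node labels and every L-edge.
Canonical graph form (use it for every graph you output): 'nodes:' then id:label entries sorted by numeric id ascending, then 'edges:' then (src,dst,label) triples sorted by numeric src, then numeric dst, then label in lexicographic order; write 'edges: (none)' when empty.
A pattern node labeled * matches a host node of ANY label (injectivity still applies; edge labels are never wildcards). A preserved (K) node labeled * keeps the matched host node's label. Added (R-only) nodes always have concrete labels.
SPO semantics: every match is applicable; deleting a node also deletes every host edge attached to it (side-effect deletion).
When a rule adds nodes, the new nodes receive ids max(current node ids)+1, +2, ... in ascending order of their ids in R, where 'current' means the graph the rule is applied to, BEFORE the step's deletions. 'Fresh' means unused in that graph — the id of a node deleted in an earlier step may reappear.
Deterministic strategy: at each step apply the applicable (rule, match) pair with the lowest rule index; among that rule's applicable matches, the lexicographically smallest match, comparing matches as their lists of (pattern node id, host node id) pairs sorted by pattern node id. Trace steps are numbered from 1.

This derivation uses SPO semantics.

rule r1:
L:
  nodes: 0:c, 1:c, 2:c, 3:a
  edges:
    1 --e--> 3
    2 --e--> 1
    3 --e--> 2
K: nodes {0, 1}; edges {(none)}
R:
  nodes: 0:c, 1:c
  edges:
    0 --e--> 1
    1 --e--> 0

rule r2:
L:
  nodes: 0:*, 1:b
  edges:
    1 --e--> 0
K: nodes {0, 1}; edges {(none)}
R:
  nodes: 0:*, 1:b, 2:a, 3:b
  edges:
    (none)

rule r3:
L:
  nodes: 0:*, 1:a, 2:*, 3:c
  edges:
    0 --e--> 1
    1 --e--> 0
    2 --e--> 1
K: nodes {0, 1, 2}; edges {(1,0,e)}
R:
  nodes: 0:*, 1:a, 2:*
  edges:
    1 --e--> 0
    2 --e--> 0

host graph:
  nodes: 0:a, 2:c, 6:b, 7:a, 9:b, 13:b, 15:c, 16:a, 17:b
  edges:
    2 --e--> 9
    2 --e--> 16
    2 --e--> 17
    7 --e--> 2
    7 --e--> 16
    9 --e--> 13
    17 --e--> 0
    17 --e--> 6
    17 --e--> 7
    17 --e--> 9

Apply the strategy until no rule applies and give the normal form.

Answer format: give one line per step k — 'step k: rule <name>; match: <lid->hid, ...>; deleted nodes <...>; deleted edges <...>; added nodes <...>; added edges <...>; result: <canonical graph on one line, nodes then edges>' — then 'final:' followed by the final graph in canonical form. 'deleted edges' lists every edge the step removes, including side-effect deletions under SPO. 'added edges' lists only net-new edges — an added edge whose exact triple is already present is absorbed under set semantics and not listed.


step 1: rule r2; match: 0->0, 1->17; deleted nodes (none); deleted edges (17,0,e); added nodes 18, 19; added edges (none); result: nodes: 0:a, 2:c, 6:b, 7:a, 9:b, 13:b, 15:c, 16:a, 17:b, 18:a, 19:b edges: (2,9,e); (2,16,e); (2,17,e); (7,2,e); (7,16,e); (9,13,e); (17,6,e); (17,7,e); (17,9,e)
step 2: rule r2; match: 0->6, 1->17; deleted nodes (none); deleted edges (17,6,e); added nodes 20, 21; added edges (none); result: nodes: 0:a, 2:c, 6:b, 7:a, 9:b, 13:b, 15:c, 16:a, 17:b, 18:a, 19:b, 20:a, 21:b edges: (2,9,e); (2,16,e); (2,17,e); (7,2,e); (7,16,e); (9,13,e); (17,7,e); (17,9,e)
step 3: rule r2; match: 0->7, 1->17; deleted nodes (none); deleted edges (17,7,e); added nodes 22, 23; added edges (none); result: nodes: 0:a, 2:c, 6:b, 7:a, 9:b, 13:b, 15:c, 16:a, 17:b, 18:a, 19:b, 20:a, 21:b, 22:a, 23:b edges: (2,9,e); (2,16,e); (2,17,e); (7,2,e); (7,16,e); (9,13,e); (17,9,e)
step 4: rule r2; match: 0->9, 1->17; deleted nodes (none); deleted edges (17,9,e); added nodes 24, 25; added edges (none); result: nodes: 0:a, 2:c, 6:b, 7:a, 9:b, 13:b, 15:c, 16:a, 17:b, 18:a, 19:b, 20:a, 21:b, 22:a, 23:b, 24:a, 25:b edges: (2,9,e); (2,16,e); (2,17,e); (7,2,e); (7,16,e); (9,13,e)
step 5: rule r2; match: 0->13, 1->9; deleted nodes (none); deleted edges (9,13,e); added nodes 26, 27; added edges (none); result: nodes: 0:a, 2:c, 6:b, 7:a, 9:b, 13:b, 15:c, 16:a, 17:b, 18:a, 19:b, 20:a, 21:b, 22:a, 23:b, 24:a, 25:b, 26:a, 27:b edges: (2,9,e); (2,16,e); (2,17,e); (7,2,e); (7,16,e)
final:
nodes: 0:a, 2:c, 6:b, 7:a, 9:b, 13:b, 15:c, 16:a, 17:b, 18:a, 19:b, 20:a, 21:b, 22:a, 23:b, 24:a, 25:b, 26:a, 27:b
edges: (2,9,e); (2,16,e); (2,17,e); (7,2,e); (7,16,e)


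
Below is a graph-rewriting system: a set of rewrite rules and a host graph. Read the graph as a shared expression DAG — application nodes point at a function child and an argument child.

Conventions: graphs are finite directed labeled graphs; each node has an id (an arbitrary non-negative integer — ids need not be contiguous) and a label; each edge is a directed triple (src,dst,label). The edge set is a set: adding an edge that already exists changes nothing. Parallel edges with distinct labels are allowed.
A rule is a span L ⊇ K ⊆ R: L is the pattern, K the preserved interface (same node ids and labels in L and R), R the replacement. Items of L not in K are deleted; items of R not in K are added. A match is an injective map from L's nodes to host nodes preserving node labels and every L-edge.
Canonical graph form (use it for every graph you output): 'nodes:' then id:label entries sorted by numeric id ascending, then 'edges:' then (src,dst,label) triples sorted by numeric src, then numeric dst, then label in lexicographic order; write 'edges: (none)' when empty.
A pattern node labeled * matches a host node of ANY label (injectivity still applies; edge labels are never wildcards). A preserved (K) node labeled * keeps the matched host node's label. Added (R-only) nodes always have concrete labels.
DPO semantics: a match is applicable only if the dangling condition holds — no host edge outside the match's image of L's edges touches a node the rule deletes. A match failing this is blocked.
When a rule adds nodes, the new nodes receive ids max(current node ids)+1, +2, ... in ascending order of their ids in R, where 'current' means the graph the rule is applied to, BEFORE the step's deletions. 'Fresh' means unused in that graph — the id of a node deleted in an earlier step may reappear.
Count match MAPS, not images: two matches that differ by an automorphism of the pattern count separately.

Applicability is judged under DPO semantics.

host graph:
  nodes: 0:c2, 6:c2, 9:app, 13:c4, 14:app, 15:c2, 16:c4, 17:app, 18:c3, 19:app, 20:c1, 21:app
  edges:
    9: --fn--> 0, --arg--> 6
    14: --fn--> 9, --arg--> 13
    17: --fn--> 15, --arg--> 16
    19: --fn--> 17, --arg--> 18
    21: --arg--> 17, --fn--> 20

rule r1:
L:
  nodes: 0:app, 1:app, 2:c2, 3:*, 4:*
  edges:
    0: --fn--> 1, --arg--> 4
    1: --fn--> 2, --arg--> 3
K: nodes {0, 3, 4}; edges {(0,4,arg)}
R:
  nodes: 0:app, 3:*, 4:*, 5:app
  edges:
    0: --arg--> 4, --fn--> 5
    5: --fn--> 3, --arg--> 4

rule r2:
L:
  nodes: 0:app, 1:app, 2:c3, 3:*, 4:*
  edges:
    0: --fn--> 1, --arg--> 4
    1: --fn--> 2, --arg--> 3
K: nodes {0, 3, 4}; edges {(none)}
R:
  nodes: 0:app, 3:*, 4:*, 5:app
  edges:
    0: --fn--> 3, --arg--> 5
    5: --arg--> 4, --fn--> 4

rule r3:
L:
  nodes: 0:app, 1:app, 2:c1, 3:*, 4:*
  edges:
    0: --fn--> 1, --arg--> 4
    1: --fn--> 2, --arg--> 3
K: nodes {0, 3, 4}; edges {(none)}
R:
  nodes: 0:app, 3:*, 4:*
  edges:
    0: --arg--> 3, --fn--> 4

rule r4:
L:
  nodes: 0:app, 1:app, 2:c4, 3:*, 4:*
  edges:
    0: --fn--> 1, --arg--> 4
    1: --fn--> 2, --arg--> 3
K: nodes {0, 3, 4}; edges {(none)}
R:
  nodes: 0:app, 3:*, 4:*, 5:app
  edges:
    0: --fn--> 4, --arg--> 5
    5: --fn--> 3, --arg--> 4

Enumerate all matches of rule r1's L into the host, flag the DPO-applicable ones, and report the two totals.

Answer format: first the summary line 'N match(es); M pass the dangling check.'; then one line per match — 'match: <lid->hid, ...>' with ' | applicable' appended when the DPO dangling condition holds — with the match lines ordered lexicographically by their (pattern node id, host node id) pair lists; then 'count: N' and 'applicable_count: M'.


2 match(es); 1 pass the dangling check.
match: 0->14, 1->9, 2->0, 3->6, 4->13 | applicable
match: 0->19, 1->17, 2->15, 3->16, 4->18
count: 2
applicable_count: 1


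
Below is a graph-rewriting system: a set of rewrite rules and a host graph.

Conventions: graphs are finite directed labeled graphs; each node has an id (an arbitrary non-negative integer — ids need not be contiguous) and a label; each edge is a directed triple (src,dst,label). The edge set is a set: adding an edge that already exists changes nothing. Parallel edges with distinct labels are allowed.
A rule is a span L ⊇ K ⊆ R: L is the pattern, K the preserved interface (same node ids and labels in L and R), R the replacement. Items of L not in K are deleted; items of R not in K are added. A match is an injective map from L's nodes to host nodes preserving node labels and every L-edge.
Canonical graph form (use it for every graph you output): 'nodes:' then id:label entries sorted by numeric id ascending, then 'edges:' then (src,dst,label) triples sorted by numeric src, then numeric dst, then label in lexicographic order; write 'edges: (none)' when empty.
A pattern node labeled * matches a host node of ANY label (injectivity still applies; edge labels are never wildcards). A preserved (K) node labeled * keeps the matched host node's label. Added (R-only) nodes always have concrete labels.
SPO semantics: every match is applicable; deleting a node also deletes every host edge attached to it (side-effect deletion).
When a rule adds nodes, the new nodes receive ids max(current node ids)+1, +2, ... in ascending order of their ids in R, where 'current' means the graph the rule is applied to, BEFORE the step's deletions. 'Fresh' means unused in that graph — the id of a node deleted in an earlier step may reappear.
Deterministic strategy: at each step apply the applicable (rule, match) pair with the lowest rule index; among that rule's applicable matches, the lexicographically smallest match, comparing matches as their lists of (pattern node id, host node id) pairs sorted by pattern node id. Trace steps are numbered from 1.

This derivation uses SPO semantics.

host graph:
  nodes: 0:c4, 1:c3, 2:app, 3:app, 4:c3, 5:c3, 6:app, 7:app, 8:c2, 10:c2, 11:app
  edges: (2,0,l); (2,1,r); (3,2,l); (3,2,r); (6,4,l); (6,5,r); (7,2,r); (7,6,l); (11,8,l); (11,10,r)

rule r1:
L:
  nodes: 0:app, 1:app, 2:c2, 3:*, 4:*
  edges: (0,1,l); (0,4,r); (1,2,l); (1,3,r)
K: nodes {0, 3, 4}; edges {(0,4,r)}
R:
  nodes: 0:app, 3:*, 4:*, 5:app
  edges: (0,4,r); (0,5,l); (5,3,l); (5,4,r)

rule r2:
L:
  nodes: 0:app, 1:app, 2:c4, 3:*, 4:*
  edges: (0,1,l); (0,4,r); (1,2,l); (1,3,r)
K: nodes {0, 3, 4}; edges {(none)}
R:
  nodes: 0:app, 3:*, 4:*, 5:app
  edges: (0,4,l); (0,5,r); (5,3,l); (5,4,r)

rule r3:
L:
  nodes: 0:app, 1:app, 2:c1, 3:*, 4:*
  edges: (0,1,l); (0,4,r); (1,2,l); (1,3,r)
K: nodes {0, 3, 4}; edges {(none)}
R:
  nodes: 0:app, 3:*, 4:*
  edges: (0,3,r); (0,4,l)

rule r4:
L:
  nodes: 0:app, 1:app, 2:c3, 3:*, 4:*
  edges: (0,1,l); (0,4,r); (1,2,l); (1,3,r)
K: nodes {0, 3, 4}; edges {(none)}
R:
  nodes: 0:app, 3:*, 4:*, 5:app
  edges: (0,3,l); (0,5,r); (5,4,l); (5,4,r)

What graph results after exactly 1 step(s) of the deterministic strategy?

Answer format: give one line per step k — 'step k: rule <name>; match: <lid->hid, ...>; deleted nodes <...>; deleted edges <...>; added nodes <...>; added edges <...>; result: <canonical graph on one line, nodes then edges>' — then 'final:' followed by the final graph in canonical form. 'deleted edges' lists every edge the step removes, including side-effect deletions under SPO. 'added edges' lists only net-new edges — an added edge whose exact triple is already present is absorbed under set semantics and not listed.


step 1: rule r4; match: 0->7, 1->6, 2->4, 3->5, 4->2; deleted nodes 4, 6; deleted edges (6,4,l); (6,5,r); (7,2,r); (7,6,l); added nodes 12; added edges (7,5,l); (7,12,r); (12,2,l); (12,2,r); result: nodes: 0:c4, 1:c3, 2:app, 3:app, 5:c3, 7:app, 8:c2, 10:c2, 11:app, 12:app edges: (2,0,l); (2,1,r); (3,2,l); (3,2,r); (7,5,l); (7,12,r); (11,8,l); (11,10,r); (12,2,l); (12,2,r)
final:
nodes: 0:c4, 1:c3, 2:app, 3:app, 5:c3, 7:app, 8:c2, 10:c2, 11:app, 12:app
edges: (2,0,l); (2,1,r); (3,2,l); (3,2,r); (7,5,l); (7,12,r); (11,8,l); (11,10,r); (12,2,l); (12,2,r)
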